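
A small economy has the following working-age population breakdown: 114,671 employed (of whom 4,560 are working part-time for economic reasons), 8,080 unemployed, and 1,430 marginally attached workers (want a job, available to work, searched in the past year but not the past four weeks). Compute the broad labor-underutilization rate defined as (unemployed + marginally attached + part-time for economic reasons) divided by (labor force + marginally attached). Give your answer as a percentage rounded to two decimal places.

Broad underutilization rate ≈ 11.33%.

Labor force = 114,671 + 8,080 = 122,751.
Numerator = 8,080 + 1,430 + 4,560 = 14,070.
Denominator = 122,751 + 1,430 = 124,181.
Broad rate = 14,070 / 124,181 = 11.33%.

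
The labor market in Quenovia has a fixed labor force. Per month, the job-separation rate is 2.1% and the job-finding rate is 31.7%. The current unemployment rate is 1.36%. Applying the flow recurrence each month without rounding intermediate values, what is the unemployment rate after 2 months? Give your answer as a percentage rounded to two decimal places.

Unemployment rate after two months ≈ 4.09%.

With a fixed labor force, u_{t+1} = u_t + s·(1−u_t) − f·u_t = u_t·(1−s−f) + s.
Here 1−s−f = 0.662 and s = 0.021.
u_1 = 0.013600 × 0.662 + 0.021 = 0.030003.
u_2 = 0.030003 × 0.662 + 0.021 = 0.040862.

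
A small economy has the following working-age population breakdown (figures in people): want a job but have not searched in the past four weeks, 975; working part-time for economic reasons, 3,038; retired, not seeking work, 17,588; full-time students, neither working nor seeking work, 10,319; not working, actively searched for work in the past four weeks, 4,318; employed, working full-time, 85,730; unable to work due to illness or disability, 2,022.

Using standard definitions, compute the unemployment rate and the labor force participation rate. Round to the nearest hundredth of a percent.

Unemployment rate ≈ 4.64%; labor force participation rate ≈ 75.08%.

Employed = 3,038 + 85,730 = 88,768 (anyone who worked, including part-time for economic reasons, counts as employed).
Unemployed = 4,318.
Labor force = 88,768 + 4,318 = 93,086.
Not in labor force = 975 + 17,588 + 10,319 + 2,022 = 30,904 (those not working and not actively searching are outside the labor force — including those who want a job but have given up searching).
Civilian working-age population = 93,086 + 30,904 = 123,990.
Unemployment rate = 4,318 / 93,086 = 4.64%.
Labor force participation rate = 93,086 / 123,990 = 75.08%.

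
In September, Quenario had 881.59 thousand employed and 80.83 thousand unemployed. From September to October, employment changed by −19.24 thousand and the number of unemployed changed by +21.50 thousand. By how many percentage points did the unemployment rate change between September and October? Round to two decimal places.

September: labor force = 881.59 + 80.83 = 962.42; u = 80.83/962.42 = 8.40%.
October: labor force = 862.35 + 102.33 = 964.68; u = 102.33/964.68 = 10.61%.
Change = 10.61% − 8.40% = +2.21 pp.

The unemployment rate changed by +2.21 percentage points.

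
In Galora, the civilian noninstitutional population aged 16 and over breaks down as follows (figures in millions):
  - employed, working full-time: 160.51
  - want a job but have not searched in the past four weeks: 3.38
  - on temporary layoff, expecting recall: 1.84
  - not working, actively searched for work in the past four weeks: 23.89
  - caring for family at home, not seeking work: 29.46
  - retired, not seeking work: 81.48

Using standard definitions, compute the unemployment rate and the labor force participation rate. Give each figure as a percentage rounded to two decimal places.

Employed = 160.51 million.
Unemployed = 1.84 + 23.89 = 25.73 million (jobless and actively searching, or on temporary layoff).
Labor force = 160.51 + 25.73 = 186.24 million.
Not in labor force = 3.38 + 29.46 + 81.48 = 114.32 million (those not working and not actively searching are outside the labor force — including those who want a job but have given up searching).
Civilian working-age population = 186.24 + 114.32 = 300.56 million.
Unemployment rate = 25.73 / 186.24 = 13.82%.
Labor force participation rate = 186.24 / 300.56 = 61.96%.

Unemployment rate ≈ 13.82%; labor force participation rate ≈ 61.96%.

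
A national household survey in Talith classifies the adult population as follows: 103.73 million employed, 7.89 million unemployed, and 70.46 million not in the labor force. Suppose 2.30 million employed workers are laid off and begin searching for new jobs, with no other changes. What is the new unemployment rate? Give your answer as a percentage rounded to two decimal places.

New unemployment rate ≈ 9.13%.

Initially, labor force = 103.73 + 7.89 = 111.62 million, so u = 7.89/111.62 = 7.07%.
After the change, employed falls and unemployed rises by 2.30; labor force unchanged → E = 101.43, U = 10.19, labor force = 111.62 million.
New unemployment rate = 10.19 / 111.62 = 9.13%.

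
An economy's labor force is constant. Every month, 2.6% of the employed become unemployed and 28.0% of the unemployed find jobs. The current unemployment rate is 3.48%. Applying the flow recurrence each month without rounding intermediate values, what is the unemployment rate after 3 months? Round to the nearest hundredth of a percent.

Unemployment rate after three months ≈ 6.82%.

With a fixed labor force, u_{t+1} = u_t + s·(1−u_t) − f·u_t = u_t·(1−s−f) + s.
Here 1−s−f = 0.694 and s = 0.026.
u_1 = 0.034800 × 0.694 + 0.026 = 0.050151.
u_2 = 0.050151 × 0.694 + 0.026 = 0.060805.
u_3 = 0.060805 × 0.694 + 0.026 = 0.068199.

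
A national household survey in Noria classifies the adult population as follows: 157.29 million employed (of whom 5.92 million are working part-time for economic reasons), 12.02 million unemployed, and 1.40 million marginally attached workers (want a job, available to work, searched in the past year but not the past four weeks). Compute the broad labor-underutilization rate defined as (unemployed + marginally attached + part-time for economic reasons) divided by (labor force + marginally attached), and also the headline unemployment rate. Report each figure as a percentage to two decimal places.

Broad underutilization rate ≈ 11.33%; headline unemployment rate ≈ 7.10%.

Labor force = 157.29 + 12.02 = 169.31 million.
Numerator = 12.02 + 1.40 + 5.92 = 19.34 million.
Denominator = 169.31 + 1.40 = 170.71 million.
Broad rate = 19.34 / 170.71 = 11.33%.
Headline unemployment rate = 12.02 / 169.31 = 7.10%.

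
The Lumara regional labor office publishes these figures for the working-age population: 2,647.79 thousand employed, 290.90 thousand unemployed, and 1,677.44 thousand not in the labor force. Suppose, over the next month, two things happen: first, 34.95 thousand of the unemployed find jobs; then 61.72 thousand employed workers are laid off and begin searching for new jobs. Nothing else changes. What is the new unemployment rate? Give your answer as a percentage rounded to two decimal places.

New unemployment rate ≈ 10.81%.

Initially, labor force = 2,647.79 + 290.90 = 2,938.69 thousand, so u = 290.90/2,938.69 = 9.90%.
After the first change, unemployed falls and employed rises by 34.95; labor force unchanged → E = 2,682.74, U = 255.95, labor force = 2,938.69 thousand.
After the second change, employed falls and unemployed rises by 61.72; labor force unchanged → E = 2,621.02, U = 317.67, labor force = 2,938.69 thousand.
New unemployment rate = 317.67 / 2,938.69 = 10.81%.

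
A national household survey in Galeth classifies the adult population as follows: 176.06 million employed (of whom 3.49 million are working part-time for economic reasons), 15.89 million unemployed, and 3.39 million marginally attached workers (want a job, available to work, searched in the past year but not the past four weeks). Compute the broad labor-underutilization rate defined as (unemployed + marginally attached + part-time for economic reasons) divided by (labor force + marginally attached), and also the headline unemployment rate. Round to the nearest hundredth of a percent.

Broad underutilization rate ≈ 11.66%; headline unemployment rate ≈ 8.28%.

Labor force = 176.06 + 15.89 = 191.95 million.
Numerator = 15.89 + 3.39 + 3.49 = 22.77 million.
Denominator = 191.95 + 3.39 = 195.34 million.
Broad rate = 22.77 / 195.34 = 11.66%.
Headline unemployment rate = 15.89 / 191.95 = 8.28%.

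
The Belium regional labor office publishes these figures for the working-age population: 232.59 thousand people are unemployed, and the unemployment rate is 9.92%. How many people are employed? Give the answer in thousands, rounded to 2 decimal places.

About 2,112.07 thousand are employed.

Labor force = U / u = 232.59 / 0.0992 ≈ 2,344.66 thousand.
Employed = labor force − unemployed = 2,344.66 − 232.59 = 2,112.07 thousand.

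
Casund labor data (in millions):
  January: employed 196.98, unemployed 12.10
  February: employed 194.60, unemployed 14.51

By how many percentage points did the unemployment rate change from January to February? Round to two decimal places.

January: labor force = 196.98 + 12.10 = 209.08; u = 12.10/209.08 = 5.79%.
February: labor force = 194.60 + 14.51 = 209.11; u = 14.51/209.11 = 6.94%.
Change = 6.94% − 5.79% = +1.15 pp.

The unemployment rate changed by +1.15 percentage points.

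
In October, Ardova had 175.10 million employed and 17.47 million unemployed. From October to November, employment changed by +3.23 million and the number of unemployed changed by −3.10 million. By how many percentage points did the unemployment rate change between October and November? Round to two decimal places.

The unemployment rate changed by −1.61 percentage points.

October: labor force = 175.10 + 17.47 = 192.57; u = 17.47/192.57 = 9.07%.
November: labor force = 178.33 + 14.37 = 192.70; u = 14.37/192.70 = 7.46%.
Change = 7.46% − 9.07% = −1.61 pp.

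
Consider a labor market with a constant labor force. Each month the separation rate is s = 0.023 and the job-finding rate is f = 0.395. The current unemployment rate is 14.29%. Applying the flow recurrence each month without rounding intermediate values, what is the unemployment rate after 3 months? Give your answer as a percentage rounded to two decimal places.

With a fixed labor force, u_{t+1} = u_t + s·(1−u_t) − f·u_t = u_t·(1−s−f) + s.
Here 1−s−f = 0.582 and s = 0.023.
u_1 = 0.142900 × 0.582 + 0.023 = 0.106168.
u_2 = 0.106168 × 0.582 + 0.023 = 0.084790.
u_3 = 0.084790 × 0.582 + 0.023 = 0.072348.

Unemployment rate after three months ≈ 7.23%.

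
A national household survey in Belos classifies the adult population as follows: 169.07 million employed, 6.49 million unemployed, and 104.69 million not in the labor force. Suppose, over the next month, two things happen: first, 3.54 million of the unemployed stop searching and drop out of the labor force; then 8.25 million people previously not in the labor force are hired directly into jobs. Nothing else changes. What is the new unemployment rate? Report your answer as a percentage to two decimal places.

New unemployment rate ≈ 1.64%.

Initially, labor force = 169.07 + 6.49 = 175.56 million, so u = 6.49/175.56 = 3.70%.
After the first change, unemployed and labor force both fall by 3.54 → E = 169.07, U = 2.95, labor force = 172.02 million.
After the second change, employed and labor force both rise by 8.25; unemployed unchanged → E = 177.32, U = 2.95, labor force = 180.27 million.
New unemployment rate = 2.95 / 180.27 = 1.64%.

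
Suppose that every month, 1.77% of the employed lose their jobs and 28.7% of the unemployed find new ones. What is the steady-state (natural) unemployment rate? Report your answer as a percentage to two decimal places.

At steady state the flows balance: s·E = f·U, so U/(E+U) = s/(s+f).
u* = 1.77 / (1.77 + 28.7) = 1.77 / 30.47 = 5.81%.

Steady-state unemployment rate ≈ 5.81%.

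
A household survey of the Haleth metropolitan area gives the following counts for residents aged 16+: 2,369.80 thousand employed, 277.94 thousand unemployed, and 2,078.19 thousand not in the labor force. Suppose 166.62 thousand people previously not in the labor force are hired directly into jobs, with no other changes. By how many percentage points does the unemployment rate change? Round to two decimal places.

The unemployment rate changes by −0.62 percentage points.

Initially, labor force = 2,369.80 + 277.94 = 2,647.74 thousand, so u = 277.94/2,647.74 = 10.50%.
After the change, employed and labor force both rise by 166.62; unemployed unchanged → E = 2,536.42, U = 277.94, labor force = 2,814.36 thousand.
New unemployment rate = 277.94 / 2,814.36 = 9.88%.
Change = 9.88% − 10.50% = −0.62 percentage points.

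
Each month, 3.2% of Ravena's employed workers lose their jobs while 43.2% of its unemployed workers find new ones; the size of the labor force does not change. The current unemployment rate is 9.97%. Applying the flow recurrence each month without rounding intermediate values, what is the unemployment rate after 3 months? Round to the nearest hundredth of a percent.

With a fixed labor force, u_{t+1} = u_t + s·(1−u_t) − f·u_t = u_t·(1−s−f) + s.
Here 1−s−f = 0.536 and s = 0.032.
u_1 = 0.099700 × 0.536 + 0.032 = 0.085439.
u_2 = 0.085439 × 0.536 + 0.032 = 0.077795.
u_3 = 0.077795 × 0.536 + 0.032 = 0.073698.

Unemployment rate after three months ≈ 7.37%.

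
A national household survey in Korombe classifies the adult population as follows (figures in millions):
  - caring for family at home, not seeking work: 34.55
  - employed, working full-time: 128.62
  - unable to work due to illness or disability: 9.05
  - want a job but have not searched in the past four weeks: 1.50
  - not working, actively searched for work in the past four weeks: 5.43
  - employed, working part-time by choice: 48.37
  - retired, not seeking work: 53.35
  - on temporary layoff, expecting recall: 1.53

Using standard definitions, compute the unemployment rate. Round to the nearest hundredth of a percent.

Unemployment rate ≈ 3.78%.

Employed = 128.62 + 48.37 = 176.99 million.
Unemployed = 5.43 + 1.53 = 6.96 million (jobless and actively searching, or on temporary layoff).
Labor force = 176.99 + 6.96 = 183.95 million.
Unemployment rate = 6.96 / 183.95 = 3.78%.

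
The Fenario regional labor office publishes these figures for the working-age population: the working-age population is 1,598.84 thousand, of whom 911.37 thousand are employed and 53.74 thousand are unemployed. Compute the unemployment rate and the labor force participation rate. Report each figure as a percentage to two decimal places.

Unemployment rate ≈ 5.57%; labor force participation rate ≈ 60.36%.

Labor force = employed + unemployed = 911.37 + 53.74 = 965.11 thousand.
Unemployment rate = 53.74 / 965.11 = 5.57%.
Labor force participation rate = 965.11 / 1,598.84 = 60.36%.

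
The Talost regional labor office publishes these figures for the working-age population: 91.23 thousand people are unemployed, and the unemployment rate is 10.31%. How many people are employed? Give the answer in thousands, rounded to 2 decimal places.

Labor force = U / u = 91.23 / 0.1031 ≈ 884.87 thousand.
Employed = labor force − unemployed = 884.87 − 91.23 = 793.64 thousand.

About 793.64 thousand are employed.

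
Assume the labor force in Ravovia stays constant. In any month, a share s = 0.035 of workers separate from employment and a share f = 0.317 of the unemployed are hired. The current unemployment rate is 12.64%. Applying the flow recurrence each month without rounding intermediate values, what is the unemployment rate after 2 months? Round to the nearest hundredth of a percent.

Unemployment rate after two months ≈ 11.08%.

With a fixed labor force, u_{t+1} = u_t + s·(1−u_t) − f·u_t = u_t·(1−s−f) + s.
Here 1−s−f = 0.648 and s = 0.035.
u_1 = 0.126400 × 0.648 + 0.035 = 0.116907.
u_2 = 0.116907 × 0.648 + 0.035 = 0.110756.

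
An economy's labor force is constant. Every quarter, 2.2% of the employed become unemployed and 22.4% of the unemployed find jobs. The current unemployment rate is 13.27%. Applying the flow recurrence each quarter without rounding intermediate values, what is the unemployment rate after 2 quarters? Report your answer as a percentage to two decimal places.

With a fixed labor force, u_{t+1} = u_t + s·(1−u_t) − f·u_t = u_t·(1−s−f) + s.
Here 1−s−f = 0.754 and s = 0.022.
u_1 = 0.132700 × 0.754 + 0.022 = 0.122056.
u_2 = 0.122056 × 0.754 + 0.022 = 0.114030.

Unemployment rate after two quarters ≈ 11.40%.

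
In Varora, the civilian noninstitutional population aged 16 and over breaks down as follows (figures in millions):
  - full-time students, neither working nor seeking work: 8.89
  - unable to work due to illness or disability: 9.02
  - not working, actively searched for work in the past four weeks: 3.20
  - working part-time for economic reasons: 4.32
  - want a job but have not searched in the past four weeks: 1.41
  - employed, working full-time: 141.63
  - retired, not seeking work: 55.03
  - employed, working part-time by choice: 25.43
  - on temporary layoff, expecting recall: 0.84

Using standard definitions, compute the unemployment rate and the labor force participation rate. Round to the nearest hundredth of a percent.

Employed = 4.32 + 141.63 + 25.43 = 171.38 million (anyone who worked, including part-time for economic reasons, counts as employed).
Unemployed = 3.20 + 0.84 = 4.04 million (jobless and actively searching, or on temporary layoff).
Labor force = 171.38 + 4.04 = 175.42 million.
Not in labor force = 8.89 + 9.02 + 1.41 + 55.03 = 74.35 million (those not working and not actively searching are outside the labor force — including those who want a job but have given up searching).
Civilian working-age population = 175.42 + 74.35 = 249.77 million.
Unemployment rate = 4.04 / 175.42 = 2.30%.
Labor force participation rate = 175.42 / 249.77 = 70.23%.

Unemployment rate ≈ 2.30%; labor force participation rate ≈ 70.23%.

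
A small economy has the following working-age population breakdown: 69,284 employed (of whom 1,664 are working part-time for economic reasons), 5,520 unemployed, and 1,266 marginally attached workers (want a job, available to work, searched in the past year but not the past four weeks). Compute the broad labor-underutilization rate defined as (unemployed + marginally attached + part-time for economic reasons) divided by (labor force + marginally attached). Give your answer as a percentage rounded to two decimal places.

Broad underutilization rate ≈ 11.11%.

Labor force = 69,284 + 5,520 = 74,804.
Numerator = 5,520 + 1,266 + 1,664 = 8,450.
Denominator = 74,804 + 1,266 = 76,070.
Broad rate = 8,450 / 76,070 = 11.11%.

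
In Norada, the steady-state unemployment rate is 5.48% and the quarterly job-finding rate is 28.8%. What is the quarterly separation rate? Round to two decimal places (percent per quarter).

From u* = s/(s+f): s = u·f/(1−u).
s = 0.0548 × 28.8 / (1 − 0.0548) = 1.5782 / 0.9452 ≈ 1.67% per quarter.

Separation rate ≈ 1.67% per quarter.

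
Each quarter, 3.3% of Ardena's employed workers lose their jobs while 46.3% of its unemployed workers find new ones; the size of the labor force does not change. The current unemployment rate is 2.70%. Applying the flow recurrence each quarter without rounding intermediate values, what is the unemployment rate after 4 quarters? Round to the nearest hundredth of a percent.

Unemployment rate after four quarters ≈ 6.40%.

With a fixed labor force, u_{t+1} = u_t + s·(1−u_t) − f·u_t = u_t·(1−s−f) + s.
Here 1−s−f = 0.504 and s = 0.033.
u_1 = 0.027000 × 0.504 + 0.033 = 0.046608.
u_2 = 0.046608 × 0.504 + 0.033 = 0.056490.
u_3 = 0.056490 × 0.504 + 0.033 = 0.061471.
u_4 = 0.061471 × 0.504 + 0.033 = 0.063981.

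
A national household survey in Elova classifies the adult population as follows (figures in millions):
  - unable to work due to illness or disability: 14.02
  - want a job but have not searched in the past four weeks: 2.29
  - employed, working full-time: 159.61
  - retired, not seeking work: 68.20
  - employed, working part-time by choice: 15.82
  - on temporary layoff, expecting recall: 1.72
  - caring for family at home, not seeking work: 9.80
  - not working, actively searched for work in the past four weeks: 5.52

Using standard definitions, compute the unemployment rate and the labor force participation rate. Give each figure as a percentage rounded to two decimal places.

Unemployment rate ≈ 3.96%; labor force participation rate ≈ 65.95%.

Employed = 159.61 + 15.82 = 175.43 million.
Unemployed = 1.72 + 5.52 = 7.24 million (jobless and actively searching, or on temporary layoff).
Labor force = 175.43 + 7.24 = 182.67 million.
Not in labor force = 14.02 + 2.29 + 68.20 + 9.80 = 94.31 million (those not working and not actively searching are outside the labor force — including those who want a job but have given up searching).
Civilian working-age population = 182.67 + 94.31 = 276.98 million.
Unemployment rate = 7.24 / 182.67 = 3.96%.
Labor force participation rate = 182.67 / 276.98 = 65.95%.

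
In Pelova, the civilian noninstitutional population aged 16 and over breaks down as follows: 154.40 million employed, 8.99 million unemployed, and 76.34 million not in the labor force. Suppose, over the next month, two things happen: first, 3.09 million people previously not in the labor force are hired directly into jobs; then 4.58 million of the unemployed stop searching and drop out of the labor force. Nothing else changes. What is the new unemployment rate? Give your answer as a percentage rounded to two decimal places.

New unemployment rate ≈ 2.72%.

Initially, labor force = 154.40 + 8.99 = 163.39 million, so u = 8.99/163.39 = 5.50%.
After the first change, employed and labor force both rise by 3.09; unemployed unchanged → E = 157.49, U = 8.99, labor force = 166.48 million.
After the second change, unemployed and labor force both fall by 4.58 → E = 157.49, U = 4.41, labor force = 161.90 million.
New unemployment rate = 4.41 / 161.90 = 2.72%.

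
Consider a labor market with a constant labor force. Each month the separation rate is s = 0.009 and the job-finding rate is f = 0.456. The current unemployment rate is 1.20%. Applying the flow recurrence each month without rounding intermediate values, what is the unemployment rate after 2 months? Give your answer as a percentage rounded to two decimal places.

With a fixed labor force, u_{t+1} = u_t + s·(1−u_t) − f·u_t = u_t·(1−s−f) + s.
Here 1−s−f = 0.535 and s = 0.009.
u_1 = 0.012000 × 0.535 + 0.009 = 0.015420.
u_2 = 0.015420 × 0.535 + 0.009 = 0.017250.

Unemployment rate after two months ≈ 1.72%.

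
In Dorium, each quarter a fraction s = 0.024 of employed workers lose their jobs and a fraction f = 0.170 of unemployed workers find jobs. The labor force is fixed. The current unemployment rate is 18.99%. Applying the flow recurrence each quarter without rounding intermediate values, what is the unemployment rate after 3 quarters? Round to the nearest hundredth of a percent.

With a fixed labor force, u_{t+1} = u_t + s·(1−u_t) − f·u_t = u_t·(1−s−f) + s.
Here 1−s−f = 0.806 and s = 0.024.
u_1 = 0.189900 × 0.806 + 0.024 = 0.177059.
u_2 = 0.177059 × 0.806 + 0.024 = 0.166710.
u_3 = 0.166710 × 0.806 + 0.024 = 0.158368.

Unemployment rate after three quarters ≈ 15.84%.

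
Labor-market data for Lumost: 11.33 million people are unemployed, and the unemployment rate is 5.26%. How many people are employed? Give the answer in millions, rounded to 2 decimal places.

Labor force = U / u = 11.33 / 0.0526 ≈ 215.40 million.
Employed = labor force − unemployed = 215.40 − 11.33 = 204.07 million.

About 204.07 million are employed.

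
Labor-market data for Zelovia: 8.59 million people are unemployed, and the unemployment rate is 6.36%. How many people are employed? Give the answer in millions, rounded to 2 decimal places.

About 126.47 million are employed.

Labor force = U / u = 8.59 / 0.0636 ≈ 135.06 million.
Employed = labor force − unemployed = 135.06 − 8.59 = 126.47 million.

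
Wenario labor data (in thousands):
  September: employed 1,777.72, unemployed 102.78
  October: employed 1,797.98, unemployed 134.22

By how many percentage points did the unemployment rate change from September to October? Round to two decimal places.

The unemployment rate changed by +1.48 percentage points.

September: labor force = 1,777.72 + 102.78 = 1,880.50; u = 102.78/1,880.50 = 5.47%.
October: labor force = 1,797.98 + 134.22 = 1,932.20; u = 134.22/1,932.20 = 6.95%.
Change = 6.95% − 5.47% = +1.48 pp.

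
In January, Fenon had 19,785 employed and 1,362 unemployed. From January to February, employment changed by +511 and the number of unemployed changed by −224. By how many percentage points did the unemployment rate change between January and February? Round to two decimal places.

The unemployment rate changed by −1.13 percentage points.

January: labor force = 19,785 + 1,362 = 21,147; u = 1,362/21,147 = 6.44%.
February: labor force = 20,296 + 1,138 = 21,434; u = 1,138/21,434 = 5.31%.
Change = 5.31% − 6.44% = −1.13 pp.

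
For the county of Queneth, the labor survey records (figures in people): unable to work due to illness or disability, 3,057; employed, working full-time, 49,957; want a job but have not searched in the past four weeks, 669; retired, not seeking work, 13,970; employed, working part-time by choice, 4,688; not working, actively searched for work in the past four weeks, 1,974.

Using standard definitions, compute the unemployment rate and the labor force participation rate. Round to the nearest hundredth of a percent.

Unemployment rate ≈ 3.49%; labor force participation rate ≈ 76.19%.

Employed = 49,957 + 4,688 = 54,645.
Unemployed = 1,974.
Labor force = 54,645 + 1,974 = 56,619.
Not in labor force = 3,057 + 669 + 13,970 = 17,696 (those not working and not actively searching are outside the labor force — including those who want a job but have given up searching).
Civilian working-age population = 56,619 + 17,696 = 74,315.
Unemployment rate = 1,974 / 56,619 = 3.49%.
Labor force participation rate = 56,619 / 74,315 = 76.19%.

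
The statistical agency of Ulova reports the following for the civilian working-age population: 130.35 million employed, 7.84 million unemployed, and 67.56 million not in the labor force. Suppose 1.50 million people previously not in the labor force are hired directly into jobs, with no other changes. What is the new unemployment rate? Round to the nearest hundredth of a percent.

New unemployment rate ≈ 5.61%.

Initially, labor force = 130.35 + 7.84 = 138.19 million, so u = 7.84/138.19 = 5.67%.
After the change, employed and labor force both rise by 1.50; unemployed unchanged → E = 131.85, U = 7.84, labor force = 139.69 million.
New unemployment rate = 7.84 / 139.69 = 5.61%.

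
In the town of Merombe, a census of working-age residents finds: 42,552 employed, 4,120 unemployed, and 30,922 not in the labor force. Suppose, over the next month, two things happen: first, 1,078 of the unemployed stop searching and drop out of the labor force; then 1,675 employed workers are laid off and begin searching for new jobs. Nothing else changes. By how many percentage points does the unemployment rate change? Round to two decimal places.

The unemployment rate changes by +1.52 percentage points.

Initially, labor force = 42,552 + 4,120 = 46,672, so u = 4,120/46,672 = 8.83%.
After the first change, unemployed and labor force both fall by 1,078 → E = 42,552, U = 3,042, labor force = 45,594.
After the second change, employed falls and unemployed rises by 1,675; labor force unchanged → E = 40,877, U = 4,717, labor force = 45,594.
New unemployment rate = 4,717 / 45,594 = 10.35%.
Change = 10.35% − 8.83% = +1.52 percentage points.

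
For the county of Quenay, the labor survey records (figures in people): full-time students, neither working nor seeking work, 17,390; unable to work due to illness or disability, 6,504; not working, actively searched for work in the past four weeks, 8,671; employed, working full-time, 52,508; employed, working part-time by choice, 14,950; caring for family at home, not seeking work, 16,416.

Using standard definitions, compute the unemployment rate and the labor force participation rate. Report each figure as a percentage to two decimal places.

Unemployment rate ≈ 11.39%; labor force participation rate ≈ 65.38%.

Employed = 52,508 + 14,950 = 67,458.
Unemployed = 8,671.
Labor force = 67,458 + 8,671 = 76,129.
Not in labor force = 17,390 + 6,504 + 16,416 = 40,310 (those not working and not actively searching are outside the labor force).
Civilian working-age population = 76,129 + 40,310 = 116,439.
Unemployment rate = 8,671 / 76,129 = 11.39%.
Labor force participation rate = 76,129 / 116,439 = 65.38%.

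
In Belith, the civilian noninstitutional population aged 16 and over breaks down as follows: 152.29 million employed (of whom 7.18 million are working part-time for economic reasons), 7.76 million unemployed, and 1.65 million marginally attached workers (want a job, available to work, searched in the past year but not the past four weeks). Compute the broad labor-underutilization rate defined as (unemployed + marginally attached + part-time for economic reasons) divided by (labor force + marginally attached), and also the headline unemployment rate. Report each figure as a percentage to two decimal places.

Labor force = 152.29 + 7.76 = 160.05 million.
Numerator = 7.76 + 1.65 + 7.18 = 16.59 million.
Denominator = 160.05 + 1.65 = 161.70 million.
Broad rate = 16.59 / 161.70 = 10.26%.
Headline unemployment rate = 7.76 / 160.05 = 4.85%.

Broad underutilization rate ≈ 10.26%; headline unemployment rate ≈ 4.85%.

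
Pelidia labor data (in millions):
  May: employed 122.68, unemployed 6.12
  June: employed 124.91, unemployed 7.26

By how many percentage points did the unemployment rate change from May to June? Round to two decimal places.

The unemployment rate changed by +0.74 percentage points.

May: labor force = 122.68 + 6.12 = 128.80; u = 6.12/128.80 = 4.75%.
June: labor force = 124.91 + 7.26 = 132.17; u = 7.26/132.17 = 5.49%.
Change = 5.49% − 4.75% = +0.74 pp.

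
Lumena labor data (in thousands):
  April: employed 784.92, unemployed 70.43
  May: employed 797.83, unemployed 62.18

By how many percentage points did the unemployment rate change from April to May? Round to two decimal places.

The unemployment rate changed by −1.00 percentage points.

April: labor force = 784.92 + 70.43 = 855.35; u = 70.43/855.35 = 8.23%.
May: labor force = 797.83 + 62.18 = 860.01; u = 62.18/860.01 = 7.23%.
Change = 7.23% − 8.23% = −1.00 pp.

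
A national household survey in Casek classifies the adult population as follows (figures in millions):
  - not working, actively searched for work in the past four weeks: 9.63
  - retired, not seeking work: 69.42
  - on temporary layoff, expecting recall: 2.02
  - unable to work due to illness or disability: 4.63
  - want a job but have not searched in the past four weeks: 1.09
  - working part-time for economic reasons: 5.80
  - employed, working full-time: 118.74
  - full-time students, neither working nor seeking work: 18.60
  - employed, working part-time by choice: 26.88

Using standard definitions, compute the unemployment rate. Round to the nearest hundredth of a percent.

Employed = 5.80 + 118.74 + 26.88 = 151.42 million (anyone who worked, including part-time for economic reasons, counts as employed).
Unemployed = 9.63 + 2.02 = 11.65 million (jobless and actively searching, or on temporary layoff).
Labor force = 151.42 + 11.65 = 163.07 million.
Unemployment rate = 11.65 / 163.07 = 7.14%.

Unemployment rate ≈ 7.14%.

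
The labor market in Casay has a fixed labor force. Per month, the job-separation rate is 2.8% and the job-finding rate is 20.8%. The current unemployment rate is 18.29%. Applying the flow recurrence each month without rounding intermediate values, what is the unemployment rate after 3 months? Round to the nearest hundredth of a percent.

With a fixed labor force, u_{t+1} = u_t + s·(1−u_t) − f·u_t = u_t·(1−s−f) + s.
Here 1−s−f = 0.764 and s = 0.028.
u_1 = 0.182900 × 0.764 + 0.028 = 0.167736.
u_2 = 0.167736 × 0.764 + 0.028 = 0.156150.
u_3 = 0.156150 × 0.764 + 0.028 = 0.147299.

Unemployment rate after three months ≈ 14.73%.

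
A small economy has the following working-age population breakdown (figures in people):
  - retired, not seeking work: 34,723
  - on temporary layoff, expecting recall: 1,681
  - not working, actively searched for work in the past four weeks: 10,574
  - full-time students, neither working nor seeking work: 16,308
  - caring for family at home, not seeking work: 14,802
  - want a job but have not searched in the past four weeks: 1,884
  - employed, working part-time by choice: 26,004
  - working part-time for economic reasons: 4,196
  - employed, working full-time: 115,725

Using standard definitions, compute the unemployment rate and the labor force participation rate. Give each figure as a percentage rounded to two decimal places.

Employed = 26,004 + 4,196 + 115,725 = 145,925 (anyone who worked, including part-time for economic reasons, counts as employed).
Unemployed = 1,681 + 10,574 = 12,255 (jobless and actively searching, or on temporary layoff).
Labor force = 145,925 + 12,255 = 158,180.
Not in labor force = 34,723 + 16,308 + 14,802 + 1,884 = 67,717 (those not working and not actively searching are outside the labor force — including those who want a job but have given up searching).
Civilian working-age population = 158,180 + 67,717 = 225,897.
Unemployment rate = 12,255 / 158,180 = 7.75%.
Labor force participation rate = 158,180 / 225,897 = 70.02%.

Unemployment rate ≈ 7.75%; labor force participation rate ≈ 70.02%.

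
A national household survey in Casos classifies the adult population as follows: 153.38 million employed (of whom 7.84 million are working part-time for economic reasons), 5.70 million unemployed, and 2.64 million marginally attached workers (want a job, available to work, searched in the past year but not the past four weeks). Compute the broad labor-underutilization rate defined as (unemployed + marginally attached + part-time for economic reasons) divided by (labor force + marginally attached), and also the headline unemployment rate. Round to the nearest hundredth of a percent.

Broad underutilization rate ≈ 10.00%; headline unemployment rate ≈ 3.58%.

Labor force = 153.38 + 5.70 = 159.08 million.
Numerator = 5.70 + 2.64 + 7.84 = 16.18 million.
Denominator = 159.08 + 2.64 = 161.72 million.
Broad rate = 16.18 / 161.72 = 10.00%.
Headline unemployment rate = 5.70 / 159.08 = 3.58%.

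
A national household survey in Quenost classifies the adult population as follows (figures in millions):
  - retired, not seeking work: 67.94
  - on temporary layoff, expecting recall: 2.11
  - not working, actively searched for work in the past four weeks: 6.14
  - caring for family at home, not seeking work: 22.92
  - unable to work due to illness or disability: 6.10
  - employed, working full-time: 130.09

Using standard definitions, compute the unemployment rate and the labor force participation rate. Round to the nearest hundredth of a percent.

Employed = 130.09 million.
Unemployed = 2.11 + 6.14 = 8.25 million (jobless and actively searching, or on temporary layoff).
Labor force = 130.09 + 8.25 = 138.34 million.
Not in labor force = 67.94 + 22.92 + 6.10 = 96.96 million (those not working and not actively searching are outside the labor force).
Civilian working-age population = 138.34 + 96.96 = 235.30 million.
Unemployment rate = 8.25 / 138.34 = 5.96%.
Labor force participation rate = 138.34 / 235.30 = 58.79%.

Unemployment rate ≈ 5.96%; labor force participation rate ≈ 58.79%.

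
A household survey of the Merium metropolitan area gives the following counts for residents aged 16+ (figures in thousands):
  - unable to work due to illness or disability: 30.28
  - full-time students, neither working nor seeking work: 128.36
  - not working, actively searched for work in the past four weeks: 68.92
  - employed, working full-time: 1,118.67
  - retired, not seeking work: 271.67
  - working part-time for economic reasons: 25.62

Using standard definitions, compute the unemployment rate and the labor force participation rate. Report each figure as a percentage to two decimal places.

Employed = 1,118.67 + 25.62 = 1,144.29 thousand (anyone who worked, including part-time for economic reasons, counts as employed).
Unemployed = 68.92 thousand.
Labor force = 1,144.29 + 68.92 = 1,213.21 thousand.
Not in labor force = 30.28 + 128.36 + 271.67 = 430.31 thousand (those not working and not actively searching are outside the labor force).
Civilian working-age population = 1,213.21 + 430.31 = 1,643.52 thousand.
Unemployment rate = 68.92 / 1,213.21 = 5.68%.
Labor force participation rate = 1,213.21 / 1,643.52 = 73.82%.

Unemployment rate ≈ 5.68%; labor force participation rate ≈ 73.82%.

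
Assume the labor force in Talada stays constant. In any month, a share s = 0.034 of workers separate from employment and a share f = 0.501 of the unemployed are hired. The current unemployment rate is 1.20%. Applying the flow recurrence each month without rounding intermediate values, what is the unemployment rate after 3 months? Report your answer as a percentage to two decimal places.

With a fixed labor force, u_{t+1} = u_t + s·(1−u_t) − f·u_t = u_t·(1−s−f) + s.
Here 1−s−f = 0.465 and s = 0.034.
u_1 = 0.012000 × 0.465 + 0.034 = 0.039580.
u_2 = 0.039580 × 0.465 + 0.034 = 0.052405.
u_3 = 0.052405 × 0.465 + 0.034 = 0.058368.

Unemployment rate after three months ≈ 5.84%.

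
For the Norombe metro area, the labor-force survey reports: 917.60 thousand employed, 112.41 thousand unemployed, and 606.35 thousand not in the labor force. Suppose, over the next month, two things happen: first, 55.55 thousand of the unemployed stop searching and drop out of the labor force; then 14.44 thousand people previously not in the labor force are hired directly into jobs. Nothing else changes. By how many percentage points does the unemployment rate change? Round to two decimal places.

Initially, labor force = 917.60 + 112.41 = 1,030.01 thousand, so u = 112.41/1,030.01 = 10.91%.
After the first change, unemployed and labor force both fall by 55.55 → E = 917.60, U = 56.86, labor force = 974.46 thousand.
After the second change, employed and labor force both rise by 14.44; unemployed unchanged → E = 932.04, U = 56.86, labor force = 988.90 thousand.
New unemployment rate = 56.86 / 988.90 = 5.75%.
Change = 5.75% − 10.91% = −5.16 percentage points.

The unemployment rate changes by −5.16 percentage points.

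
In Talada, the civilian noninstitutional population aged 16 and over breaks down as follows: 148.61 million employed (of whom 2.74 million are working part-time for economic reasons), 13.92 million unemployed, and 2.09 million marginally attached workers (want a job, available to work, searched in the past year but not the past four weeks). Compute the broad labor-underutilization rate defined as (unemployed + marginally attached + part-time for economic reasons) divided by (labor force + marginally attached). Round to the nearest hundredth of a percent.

Labor force = 148.61 + 13.92 = 162.53 million.
Numerator = 13.92 + 2.09 + 2.74 = 18.75 million.
Denominator = 162.53 + 2.09 = 164.62 million.
Broad rate = 18.75 / 164.62 = 11.39%.

Broad underutilization rate ≈ 11.39%.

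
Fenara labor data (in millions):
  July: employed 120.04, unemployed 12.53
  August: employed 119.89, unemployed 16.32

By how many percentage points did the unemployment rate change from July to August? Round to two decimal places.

July: labor force = 120.04 + 12.53 = 132.57; u = 12.53/132.57 = 9.45%.
August: labor force = 119.89 + 16.32 = 136.21; u = 16.32/136.21 = 11.98%.
Change = 11.98% − 9.45% = +2.53 pp.

The unemployment rate changed by +2.53 percentage points.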